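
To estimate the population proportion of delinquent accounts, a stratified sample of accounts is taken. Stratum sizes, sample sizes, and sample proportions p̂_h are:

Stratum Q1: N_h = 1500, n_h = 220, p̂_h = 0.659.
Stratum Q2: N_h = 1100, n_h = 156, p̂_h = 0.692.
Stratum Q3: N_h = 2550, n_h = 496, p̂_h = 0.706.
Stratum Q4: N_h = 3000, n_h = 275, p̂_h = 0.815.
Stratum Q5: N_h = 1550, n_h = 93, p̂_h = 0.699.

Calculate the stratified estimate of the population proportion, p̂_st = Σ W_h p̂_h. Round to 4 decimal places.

N = 9700; stratum weights W_h = N_h/N.
p̂_st = Σ W_h p̂_h = (1500·0.659 + 1100·0.692 + 2550·0.706 + 3000·0.815 + 1550·0.699)/9700 = 0.72974

p̂_st ≈ 0.7297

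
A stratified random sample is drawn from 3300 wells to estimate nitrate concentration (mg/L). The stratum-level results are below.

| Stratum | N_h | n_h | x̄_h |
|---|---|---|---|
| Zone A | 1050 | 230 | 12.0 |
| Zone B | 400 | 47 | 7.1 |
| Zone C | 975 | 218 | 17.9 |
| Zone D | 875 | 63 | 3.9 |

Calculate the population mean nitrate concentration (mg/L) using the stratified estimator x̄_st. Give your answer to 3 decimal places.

x̄_st ≈ 11.002

N = Σ N_h = 3300. Stratum weights W_h = N_h/N.
x̄_st = (1050·12.0 + 400·7.1 + 975·17.9 + 875·3.9) / 3300 = 11.00152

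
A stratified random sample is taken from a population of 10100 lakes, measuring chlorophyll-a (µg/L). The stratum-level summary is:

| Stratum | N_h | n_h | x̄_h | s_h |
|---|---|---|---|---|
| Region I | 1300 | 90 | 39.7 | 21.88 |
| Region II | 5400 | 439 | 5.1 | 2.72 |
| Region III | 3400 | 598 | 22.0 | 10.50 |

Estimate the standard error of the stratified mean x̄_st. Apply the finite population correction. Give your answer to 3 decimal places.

SE(x̄_st) ≈ 0.322

V̂(x̄_st) = Σ W_h² (1 − n_h/N_h) s_h²/n_h, with W_h = N_h/N and N = 10100:
  stratum Region I: (1300/10100)²·(1 − 90/1300)·21.88²/90 = 0.0820235
  stratum Region II: (5400/10100)²·(1 − 439/5400)·2.72²/439 = 0.00442582
  stratum Region III: (3400/10100)²·(1 − 598/3400)·10.50²/598 = 0.017218
V̂(x̄_st) = 0.103667
SE(x̄_st) = √0.103667 = 0.321974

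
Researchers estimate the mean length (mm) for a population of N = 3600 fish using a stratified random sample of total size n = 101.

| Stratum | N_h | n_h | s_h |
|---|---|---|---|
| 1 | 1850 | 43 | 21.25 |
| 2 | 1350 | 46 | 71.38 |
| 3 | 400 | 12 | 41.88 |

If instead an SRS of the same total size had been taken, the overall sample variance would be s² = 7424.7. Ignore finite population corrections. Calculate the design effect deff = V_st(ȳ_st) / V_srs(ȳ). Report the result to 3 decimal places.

deff ≈ 0.274

V̂(ȳ_st) = Σ W_h² s_h²/n_h, with W_h = N_h/N and N = 3600:
  stratum 1: (1850/3600)²·21.25²/43 = 2.77324
  stratum 2: (1350/3600)²·71.38²/46 = 15.5761
  stratum 3: (400/3600)²·41.88²/12 = 1.80446
V_st = 20.1538
V_srs = s²/n = 7424.7/101 = 73.5119
deff = V_st / V_srs = 20.1538/73.5119 = 0.2742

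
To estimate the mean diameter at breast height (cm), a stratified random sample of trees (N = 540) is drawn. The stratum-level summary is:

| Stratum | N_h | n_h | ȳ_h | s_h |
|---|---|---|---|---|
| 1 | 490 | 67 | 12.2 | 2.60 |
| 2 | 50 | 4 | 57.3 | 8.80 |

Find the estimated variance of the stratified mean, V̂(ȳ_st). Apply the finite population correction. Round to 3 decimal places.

V̂(ȳ_st) = Σ W_h² (1 − n_h/N_h) s_h²/n_h, with W_h = N_h/N and N = 540:
  stratum 1: (490/540)²·(1 − 67/490)·2.60²/67 = 0.0717168
  stratum 2: (50/540)²·(1 − 4/50)·8.80²/4 = 0.152702
V̂(ȳ_st) = 0.224419

V̂(ȳ_st) ≈ 0.224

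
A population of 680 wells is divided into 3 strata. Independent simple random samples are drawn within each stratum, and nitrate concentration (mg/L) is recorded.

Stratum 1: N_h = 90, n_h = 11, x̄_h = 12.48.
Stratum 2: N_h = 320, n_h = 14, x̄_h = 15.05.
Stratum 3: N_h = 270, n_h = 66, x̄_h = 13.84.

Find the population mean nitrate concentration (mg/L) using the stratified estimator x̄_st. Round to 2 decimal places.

N = Σ N_h = 680. Stratum weights W_h = N_h/N.
x̄_st = (90·12.48 + 320·15.05 + 270·13.84) / 680 = 14.2294

x̄_st ≈ 14.23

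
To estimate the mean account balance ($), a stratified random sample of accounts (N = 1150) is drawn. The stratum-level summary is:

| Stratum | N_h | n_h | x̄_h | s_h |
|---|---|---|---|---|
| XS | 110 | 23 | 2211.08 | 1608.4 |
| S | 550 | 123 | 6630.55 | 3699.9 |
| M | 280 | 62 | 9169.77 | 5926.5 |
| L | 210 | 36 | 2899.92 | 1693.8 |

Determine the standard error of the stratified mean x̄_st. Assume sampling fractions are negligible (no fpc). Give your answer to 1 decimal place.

V̂(x̄_st) = Σ W_h² s_h²/n_h, with W_h = N_h/N and N = 1150:
  stratum XS: (110/1150)²·1608.4²/23 = 1029.08
  stratum S: (550/1150)²·3699.9²/123 = 25456.8
  stratum M: (280/1150)²·5926.5²/62 = 33583.4
  stratum L: (210/1150)²·1693.8²/36 = 2657.45
V̂(x̄_st) = 62726.8
SE(x̄_st) = √62726.8 = 250.453

SE(x̄_st) ≈ 250.5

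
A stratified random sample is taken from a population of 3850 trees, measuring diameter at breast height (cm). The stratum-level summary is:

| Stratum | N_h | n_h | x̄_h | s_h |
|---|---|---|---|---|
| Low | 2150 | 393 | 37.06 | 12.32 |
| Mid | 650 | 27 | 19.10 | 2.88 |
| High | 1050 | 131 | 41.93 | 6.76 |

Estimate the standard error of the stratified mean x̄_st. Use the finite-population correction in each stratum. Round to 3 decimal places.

SE(x̄_st) ≈ 0.360

V̂(x̄_st) = Σ W_h² (1 − n_h/N_h) s_h²/n_h, with W_h = N_h/N and N = 3850:
  stratum Low: (2150/3850)²·(1 − 393/2150)·12.32²/393 = 0.0984278
  stratum Mid: (650/3850)²·(1 − 27/650)·2.88²/27 = 0.00839269
  stratum High: (1050/3850)²·(1 − 131/1050)·6.76²/131 = 0.0227094
V̂(x̄_st) = 0.12953
SE(x̄_st) = √0.12953 = 0.359903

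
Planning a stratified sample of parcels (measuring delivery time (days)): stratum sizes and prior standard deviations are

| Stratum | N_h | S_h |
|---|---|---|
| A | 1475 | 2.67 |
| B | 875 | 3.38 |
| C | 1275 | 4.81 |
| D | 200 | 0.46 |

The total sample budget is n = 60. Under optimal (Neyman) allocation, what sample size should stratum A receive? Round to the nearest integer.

18

Neyman allocation: n_h = n · N_h S_h / Σ N_i S_i, with n = 60.
  stratum A: N_h·S_h = 1475·2.67 = 3938.25
  stratum B: N_h·S_h = 875·3.38 = 2957.50
  stratum C: N_h·S_h = 1275·4.81 = 6132.75
  stratum D: N_h·S_h = 200·0.46 = 92.00
Σ N_h S_h = 13120.50
n for stratum A = 60·3938.25/13120.50 = 18.010 → 18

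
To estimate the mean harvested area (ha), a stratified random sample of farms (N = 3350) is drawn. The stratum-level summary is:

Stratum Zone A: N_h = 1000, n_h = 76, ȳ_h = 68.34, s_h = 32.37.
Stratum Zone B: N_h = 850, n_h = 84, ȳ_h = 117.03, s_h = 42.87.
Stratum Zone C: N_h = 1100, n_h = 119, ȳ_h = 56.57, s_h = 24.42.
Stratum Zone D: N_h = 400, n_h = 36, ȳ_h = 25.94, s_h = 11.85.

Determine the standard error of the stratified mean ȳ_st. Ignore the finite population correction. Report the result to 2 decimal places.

V̂(ȳ_st) = Σ W_h² s_h²/n_h, with W_h = N_h/N and N = 3350:
  stratum Zone A: (1000/3350)²·32.37²/76 = 1.22852
  stratum Zone B: (850/3350)²·42.87²/84 = 1.40856
  stratum Zone C: (1100/3350)²·24.42²/119 = 0.540306
  stratum Zone D: (400/3350)²·11.85²/36 = 0.0556115
V̂(ȳ_st) = 3.233
SE(ȳ_st) = √3.233 = 1.79805

SE(ȳ_st) ≈ 1.80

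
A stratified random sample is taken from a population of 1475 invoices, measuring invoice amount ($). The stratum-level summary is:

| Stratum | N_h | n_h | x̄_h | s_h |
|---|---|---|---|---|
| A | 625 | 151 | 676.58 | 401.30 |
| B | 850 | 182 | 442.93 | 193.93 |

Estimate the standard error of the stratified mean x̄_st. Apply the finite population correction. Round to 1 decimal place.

SE(x̄_st) ≈ 14.1

V̂(x̄_st) = Σ W_h² (1 − n_h/N_h) s_h²/n_h, with W_h = N_h/N and N = 1475:
  stratum A: (625/1475)²·(1 − 151/625)·401.30²/151 = 145.223
  stratum B: (850/1475)²·(1 − 182/850)·193.93²/182 = 53.9299
V̂(x̄_st) = 199.153
SE(x̄_st) = √199.153 = 14.1122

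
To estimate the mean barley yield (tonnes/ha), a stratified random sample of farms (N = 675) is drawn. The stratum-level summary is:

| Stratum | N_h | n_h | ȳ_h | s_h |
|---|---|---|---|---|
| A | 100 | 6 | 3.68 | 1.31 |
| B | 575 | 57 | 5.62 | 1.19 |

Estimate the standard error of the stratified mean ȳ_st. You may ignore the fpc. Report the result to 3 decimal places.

SE(ȳ_st) ≈ 0.156

V̂(ȳ_st) = Σ W_h² s_h²/n_h, with W_h = N_h/N and N = 675:
  stratum A: (100/675)²·1.31²/6 = 0.00627746
  stratum B: (575/675)²·1.19²/57 = 0.018028
V̂(ȳ_st) = 0.0243054
SE(ȳ_st) = √0.0243054 = 0.155902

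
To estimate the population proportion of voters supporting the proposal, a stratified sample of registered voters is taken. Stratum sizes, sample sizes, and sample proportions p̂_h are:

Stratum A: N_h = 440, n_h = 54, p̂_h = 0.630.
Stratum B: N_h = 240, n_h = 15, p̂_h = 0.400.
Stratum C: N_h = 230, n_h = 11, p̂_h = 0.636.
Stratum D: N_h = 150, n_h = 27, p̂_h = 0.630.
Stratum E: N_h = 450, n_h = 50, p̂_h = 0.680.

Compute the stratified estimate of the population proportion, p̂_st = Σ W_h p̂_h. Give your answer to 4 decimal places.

p̂_st ≈ 0.6093

N = 1510; stratum weights W_h = N_h/N.
p̂_st = Σ W_h p̂_h = (440·0.630 + 240·0.400 + 230·0.636 + 150·0.630 + 450·0.680)/1510 = 0.60926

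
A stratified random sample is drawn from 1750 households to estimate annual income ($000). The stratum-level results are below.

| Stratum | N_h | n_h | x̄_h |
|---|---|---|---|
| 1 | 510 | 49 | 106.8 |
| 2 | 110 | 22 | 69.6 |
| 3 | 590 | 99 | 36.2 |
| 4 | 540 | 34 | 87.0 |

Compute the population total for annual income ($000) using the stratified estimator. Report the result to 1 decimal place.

τ̂_st = Σ N_h x̄_h = 510·106.8 + 110·69.6 + 590·36.2 + 540·87.0 = 130462.0

τ̂_st ≈ 130462.0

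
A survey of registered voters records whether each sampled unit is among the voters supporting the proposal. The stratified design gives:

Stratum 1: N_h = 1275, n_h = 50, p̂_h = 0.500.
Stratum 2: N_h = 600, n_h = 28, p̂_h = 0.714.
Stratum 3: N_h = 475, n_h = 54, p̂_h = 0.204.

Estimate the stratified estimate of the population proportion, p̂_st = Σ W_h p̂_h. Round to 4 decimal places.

N = 2350; stratum weights W_h = N_h/N.
p̂_st = Σ W_h p̂_h = (1275·0.500 + 600·0.714 + 475·0.204)/2350 = 0.49481

p̂_st ≈ 0.4948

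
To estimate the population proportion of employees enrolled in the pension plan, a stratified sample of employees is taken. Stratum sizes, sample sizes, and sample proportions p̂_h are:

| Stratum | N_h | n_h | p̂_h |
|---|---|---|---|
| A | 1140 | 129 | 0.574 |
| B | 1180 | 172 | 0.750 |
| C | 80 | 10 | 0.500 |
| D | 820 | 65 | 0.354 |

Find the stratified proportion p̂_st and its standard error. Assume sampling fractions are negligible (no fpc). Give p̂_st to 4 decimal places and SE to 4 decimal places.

N = 3220; stratum weights W_h = N_h/N.
p̂_st = Σ W_h p̂_h = (1140·0.574 + 1180·0.750 + 80·0.500 + 820·0.354)/3220 = 0.58063
V̂(p̂_st) = Σ W_h² p̂_h(1−p̂_h)/(n_h−1):
  stratum A: (1140/3220)²·0.574·0.426/128 = 0.000239447
  stratum B: (1180/3220)²·0.750·0.250/171 = 0.000147251
  stratum C: (80/3220)²·0.500·0.500/9 = 1.71461e-05
  stratum D: (820/3220)²·0.354·0.646/64 = 0.000231724
V̂(p̂_st) = 0.000635568; SE = √V̂ = 0.0252105

p̂_st ≈ 0.5806, SE ≈ 0.0252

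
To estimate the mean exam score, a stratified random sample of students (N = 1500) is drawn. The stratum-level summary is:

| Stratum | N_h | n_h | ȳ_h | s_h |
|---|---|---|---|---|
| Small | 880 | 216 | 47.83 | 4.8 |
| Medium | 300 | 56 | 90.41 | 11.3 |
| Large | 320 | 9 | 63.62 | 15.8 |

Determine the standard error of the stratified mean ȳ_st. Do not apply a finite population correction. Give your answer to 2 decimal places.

V̂(ȳ_st) = Σ W_h² s_h²/n_h, with W_h = N_h/N and N = 1500:
  stratum Small: (880/1500)²·4.8²/216 = 0.0367123
  stratum Medium: (300/1500)²·11.3²/56 = 0.0912071
  stratum Large: (320/1500)²·15.8²/9 = 1.26238
V̂(ȳ_st) = 1.3903
SE(ȳ_st) = √1.3903 = 1.17911

SE(ȳ_st) ≈ 1.18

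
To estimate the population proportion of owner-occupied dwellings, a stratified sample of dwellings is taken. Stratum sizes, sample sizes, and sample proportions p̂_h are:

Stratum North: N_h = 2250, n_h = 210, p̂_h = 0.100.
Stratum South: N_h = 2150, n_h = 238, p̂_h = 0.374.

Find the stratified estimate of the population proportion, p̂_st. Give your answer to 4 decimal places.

N = 4400; stratum weights W_h = N_h/N.
p̂_st = Σ W_h p̂_h = (2250·0.100 + 2150·0.374)/4400 = 0.23389

p̂_st ≈ 0.2339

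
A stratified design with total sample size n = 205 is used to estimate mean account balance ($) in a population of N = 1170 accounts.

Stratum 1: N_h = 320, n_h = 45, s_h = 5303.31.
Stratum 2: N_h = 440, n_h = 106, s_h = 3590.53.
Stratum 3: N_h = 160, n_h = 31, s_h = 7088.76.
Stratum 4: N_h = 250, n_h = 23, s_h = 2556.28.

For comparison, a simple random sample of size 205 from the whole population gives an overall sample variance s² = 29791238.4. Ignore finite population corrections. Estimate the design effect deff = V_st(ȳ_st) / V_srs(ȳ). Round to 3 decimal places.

deff ≈ 0.738

V̂(ȳ_st) = Σ W_h² s_h²/n_h, with W_h = N_h/N and N = 1170:
  stratum 1: (320/1170)²·5303.31²/45 = 46753
  stratum 2: (440/1170)²·3590.53²/106 = 17200.7
  stratum 3: (160/1170)²·7088.76²/31 = 30314.3
  stratum 4: (250/1170)²·2556.28²/23 = 12971.7
V_st = 107240
V_srs = s²/n = 29791238.4/205 = 145323
deff = V_st / V_srs = 107240/145323 = 0.7379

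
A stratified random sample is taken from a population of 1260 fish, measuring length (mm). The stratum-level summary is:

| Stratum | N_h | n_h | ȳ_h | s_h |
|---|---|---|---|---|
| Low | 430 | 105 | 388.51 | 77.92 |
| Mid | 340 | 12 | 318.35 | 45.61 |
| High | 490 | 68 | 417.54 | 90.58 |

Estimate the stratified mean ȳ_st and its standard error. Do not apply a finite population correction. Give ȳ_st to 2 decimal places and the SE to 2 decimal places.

ȳ_st ≈ 380.87, SE ≈ 6.13

ȳ_st = Σ W_h ȳ_h = (430·388.51 + 340·318.35 + 490·417.54)/1260 = 380.86738
V̂(ȳ_st) = Σ W_h² s_h²/n_h, with W_h = N_h/N and N = 1260:
  stratum Low: (430/1260)²·77.92²/105 = 6.73449
  stratum Mid: (340/1260)²·45.61²/12 = 12.6228
  stratum High: (490/1260)²·90.58²/68 = 18.2476
V̂(ȳ_st) = 37.6049
SE(ȳ_st) = √37.6049 = 6.13229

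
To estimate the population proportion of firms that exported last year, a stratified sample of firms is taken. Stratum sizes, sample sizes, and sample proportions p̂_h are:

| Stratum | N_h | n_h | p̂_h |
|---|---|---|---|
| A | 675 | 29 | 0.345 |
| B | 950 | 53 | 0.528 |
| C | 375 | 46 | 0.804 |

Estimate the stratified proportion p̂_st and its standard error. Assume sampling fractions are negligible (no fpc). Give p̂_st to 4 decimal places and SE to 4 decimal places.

N = 2000; stratum weights W_h = N_h/N.
p̂_st = Σ W_h p̂_h = (675·0.345 + 950·0.528 + 375·0.804)/2000 = 0.51799
V̂(p̂_st) = Σ W_h² p̂_h(1−p̂_h)/(n_h−1):
  stratum A: (675/2000)²·0.345·0.655/28 = 0.000919284
  stratum B: (950/2000)²·0.528·0.472/52 = 0.00108133
  stratum C: (375/2000)²·0.804·0.196/45 = 0.000123112
V̂(p̂_st) = 0.00212373; SE = √V̂ = 0.046084

p̂_st ≈ 0.5180, SE ≈ 0.0461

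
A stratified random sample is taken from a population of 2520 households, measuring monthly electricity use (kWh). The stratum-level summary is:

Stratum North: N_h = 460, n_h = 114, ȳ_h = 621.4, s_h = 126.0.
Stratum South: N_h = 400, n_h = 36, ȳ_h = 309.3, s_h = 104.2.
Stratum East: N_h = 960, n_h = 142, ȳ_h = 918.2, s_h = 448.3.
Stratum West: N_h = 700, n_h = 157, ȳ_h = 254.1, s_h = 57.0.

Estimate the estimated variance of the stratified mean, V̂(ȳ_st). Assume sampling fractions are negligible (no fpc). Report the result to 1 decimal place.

V̂(ȳ_st) ≈ 219.2

V̂(ȳ_st) = Σ W_h² s_h²/n_h, with W_h = N_h/N and N = 2520:
  stratum North: (460/2520)²·126.0²/114 = 4.64035
  stratum South: (400/2520)²·104.2²/36 = 7.59892
  stratum East: (960/2520)²·448.3²/142 = 205.395
  stratum West: (700/2520)²·57.0²/157 = 1.59678
V̂(ȳ_st) = 219.231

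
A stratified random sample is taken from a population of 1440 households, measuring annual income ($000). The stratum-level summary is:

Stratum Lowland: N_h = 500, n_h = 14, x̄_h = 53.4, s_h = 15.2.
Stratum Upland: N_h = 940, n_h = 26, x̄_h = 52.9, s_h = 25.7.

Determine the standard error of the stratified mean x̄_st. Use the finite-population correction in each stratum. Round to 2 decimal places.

SE(x̄_st) ≈ 3.53

V̂(x̄_st) = Σ W_h² (1 − n_h/N_h) s_h²/n_h, with W_h = N_h/N and N = 1440:
  stratum Lowland: (500/1440)²·(1 − 14/500)·15.2²/14 = 1.93393
  stratum Upland: (940/1440)²·(1 − 26/940)·25.7²/26 = 10.5255
V̂(x̄_st) = 12.4594
SE(x̄_st) = √12.4594 = 3.52979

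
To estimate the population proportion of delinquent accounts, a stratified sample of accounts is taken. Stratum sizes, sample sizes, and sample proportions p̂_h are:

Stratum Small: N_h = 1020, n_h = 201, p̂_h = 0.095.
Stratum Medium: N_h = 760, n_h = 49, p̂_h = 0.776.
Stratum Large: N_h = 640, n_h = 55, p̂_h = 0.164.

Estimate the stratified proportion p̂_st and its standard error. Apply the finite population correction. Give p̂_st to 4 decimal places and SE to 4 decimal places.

N = 2420; stratum weights W_h = N_h/N.
p̂_st = Σ W_h p̂_h = (1020·0.095 + 760·0.776 + 640·0.164)/2420 = 0.32712
V̂(p̂_st) = Σ W_h² (1 − n_h/N_h) p̂_h(1−p̂_h)/(n_h−1):
  stratum Small: (1020/2420)²·(1 − 201/1020)·0.095·0.905/200 = 6.13191e-05
  stratum Medium: (760/2420)²·(1 − 49/760)·0.776·0.224/48 = 0.000334134
  stratum Large: (640/2420)²·(1 − 55/640)·0.164·0.836/54 = 0.000162316
V̂(p̂_st) = 0.000557769; SE = √V̂ = 0.0236171

p̂_st ≈ 0.3271, SE ≈ 0.0236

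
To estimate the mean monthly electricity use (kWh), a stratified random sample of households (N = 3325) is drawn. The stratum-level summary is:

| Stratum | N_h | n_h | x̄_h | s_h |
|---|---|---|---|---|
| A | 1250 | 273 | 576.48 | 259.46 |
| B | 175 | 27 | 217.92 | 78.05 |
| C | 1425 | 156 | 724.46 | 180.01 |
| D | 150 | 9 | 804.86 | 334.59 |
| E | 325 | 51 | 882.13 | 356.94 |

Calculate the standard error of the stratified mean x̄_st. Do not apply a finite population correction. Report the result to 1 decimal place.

SE(x̄_st) ≈ 11.1

V̂(x̄_st) = Σ W_h² s_h²/n_h, with W_h = N_h/N and N = 3325:
  stratum A: (1250/3325)²·259.46²/273 = 34.851
  stratum B: (175/3325)²·78.05²/27 = 0.624993
  stratum C: (1425/3325)²·180.01²/156 = 38.1518
  stratum D: (150/3325)²·334.59²/9 = 25.3153
  stratum E: (325/3325)²·356.94²/51 = 23.8673
V̂(x̄_st) = 122.81
SE(x̄_st) = √122.81 = 11.082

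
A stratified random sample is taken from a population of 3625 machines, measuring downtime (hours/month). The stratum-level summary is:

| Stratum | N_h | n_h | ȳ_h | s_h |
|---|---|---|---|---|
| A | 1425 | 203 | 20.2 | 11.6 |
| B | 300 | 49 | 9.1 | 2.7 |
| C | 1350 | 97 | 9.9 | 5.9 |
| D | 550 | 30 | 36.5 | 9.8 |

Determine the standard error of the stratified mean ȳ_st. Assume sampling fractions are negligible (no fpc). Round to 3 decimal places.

V̂(ȳ_st) = Σ W_h² s_h²/n_h, with W_h = N_h/N and N = 3625:
  stratum A: (1425/3625)²·11.6²/203 = 0.102432
  stratum B: (300/3625)²·2.7²/49 = 0.00101896
  stratum C: (1350/3625)²·5.9²/97 = 0.0497719
  stratum D: (550/3625)²·9.8²/30 = 0.0736954
V̂(ȳ_st) = 0.226918
SE(ȳ_st) = √0.226918 = 0.476359

SE(ȳ_st) ≈ 0.476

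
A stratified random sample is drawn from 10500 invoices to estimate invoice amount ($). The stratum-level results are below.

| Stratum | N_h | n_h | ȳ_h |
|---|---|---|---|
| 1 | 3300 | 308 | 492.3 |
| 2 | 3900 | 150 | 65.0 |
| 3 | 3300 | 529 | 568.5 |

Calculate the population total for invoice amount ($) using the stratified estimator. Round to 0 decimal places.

τ̂_st ≈ 3754140

τ̂_st = Σ N_h ȳ_h = 3300·492.3 + 3900·65.0 + 3300·568.5 = 3754140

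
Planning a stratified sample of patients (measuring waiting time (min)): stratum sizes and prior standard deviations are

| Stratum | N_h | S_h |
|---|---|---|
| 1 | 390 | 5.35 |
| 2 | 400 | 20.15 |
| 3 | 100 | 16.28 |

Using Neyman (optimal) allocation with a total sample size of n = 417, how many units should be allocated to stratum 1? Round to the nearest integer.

74

Neyman allocation: n_h = n · N_h S_h / Σ N_i S_i, with n = 417.
  stratum 1: N_h·S_h = 390·5.35 = 2086.50
  stratum 2: N_h·S_h = 400·20.15 = 8060.00
  stratum 3: N_h·S_h = 100·16.28 = 1628.00
Σ N_h S_h = 11774.50
n for stratum 1 = 417·2086.50/11774.50 = 73.894 → 74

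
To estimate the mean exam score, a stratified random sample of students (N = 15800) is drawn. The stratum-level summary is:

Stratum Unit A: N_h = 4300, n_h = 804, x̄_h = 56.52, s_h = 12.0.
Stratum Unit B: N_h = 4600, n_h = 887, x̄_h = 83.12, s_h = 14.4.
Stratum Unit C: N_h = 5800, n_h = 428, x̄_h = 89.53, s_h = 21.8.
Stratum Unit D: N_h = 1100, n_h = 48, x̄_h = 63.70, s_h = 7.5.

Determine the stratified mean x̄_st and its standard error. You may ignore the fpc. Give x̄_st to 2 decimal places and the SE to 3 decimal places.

x̄_st ≈ 76.88, SE ≈ 0.434

x̄_st = Σ W_h x̄_h = (4300·56.52 + 4600·83.12 + 5800·89.53 + 1100·63.70)/15800 = 76.88177
V̂(x̄_st) = Σ W_h² s_h²/n_h, with W_h = N_h/N and N = 15800:
  stratum Unit A: (4300/15800)²·12.0²/804 = 0.0132657
  stratum Unit B: (4600/15800)²·14.4²/887 = 0.0198154
  stratum Unit C: (5800/15800)²·21.8²/428 = 0.149627
  stratum Unit D: (1100/15800)²·7.5²/48 = 0.00568005
V̂(x̄_st) = 0.188388
SE(x̄_st) = √0.188388 = 0.434037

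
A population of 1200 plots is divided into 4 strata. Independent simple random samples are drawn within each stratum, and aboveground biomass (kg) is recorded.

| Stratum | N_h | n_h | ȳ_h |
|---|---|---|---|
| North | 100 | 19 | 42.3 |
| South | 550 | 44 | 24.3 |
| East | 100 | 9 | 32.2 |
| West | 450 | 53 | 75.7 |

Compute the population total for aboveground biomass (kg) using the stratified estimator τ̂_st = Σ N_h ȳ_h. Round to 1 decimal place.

τ̂_st ≈ 54880.0

τ̂_st = Σ N_h ȳ_h = 100·42.3 + 550·24.3 + 100·32.2 + 450·75.7 = 54880.0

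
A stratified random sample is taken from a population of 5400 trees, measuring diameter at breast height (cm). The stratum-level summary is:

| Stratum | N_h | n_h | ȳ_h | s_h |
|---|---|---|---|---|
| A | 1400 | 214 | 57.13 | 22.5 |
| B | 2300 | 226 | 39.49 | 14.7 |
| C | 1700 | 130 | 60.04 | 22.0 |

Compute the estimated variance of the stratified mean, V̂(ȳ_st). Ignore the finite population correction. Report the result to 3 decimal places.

V̂(ȳ_st) ≈ 0.701

V̂(ȳ_st) = Σ W_h² s_h²/n_h, with W_h = N_h/N and N = 5400:
  stratum A: (1400/5400)²·22.5²/214 = 0.159008
  stratum B: (2300/5400)²·14.7²/226 = 0.173458
  stratum C: (1700/5400)²·22.0²/130 = 0.368988
V̂(ȳ_st) = 0.701454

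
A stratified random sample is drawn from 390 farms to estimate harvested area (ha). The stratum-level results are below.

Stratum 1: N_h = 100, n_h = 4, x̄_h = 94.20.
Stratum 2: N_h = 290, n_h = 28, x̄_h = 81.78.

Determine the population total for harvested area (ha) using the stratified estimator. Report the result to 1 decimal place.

τ̂_st ≈ 33136.2

τ̂_st = Σ N_h x̄_h = 100·94.20 + 290·81.78 = 33136.2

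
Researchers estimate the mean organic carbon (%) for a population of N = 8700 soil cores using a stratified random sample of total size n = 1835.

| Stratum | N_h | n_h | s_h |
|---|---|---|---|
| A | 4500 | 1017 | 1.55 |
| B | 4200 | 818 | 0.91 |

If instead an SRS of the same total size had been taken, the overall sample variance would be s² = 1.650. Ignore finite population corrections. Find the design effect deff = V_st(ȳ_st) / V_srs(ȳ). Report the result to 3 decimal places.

deff ≈ 0.965

V̂(ȳ_st) = Σ W_h² s_h²/n_h, with W_h = N_h/N and N = 8700:
  stratum A: (4500/8700)²·1.55²/1017 = 0.000632017
  stratum B: (4200/8700)²·0.91²/818 = 0.000235933
V_st = 0.000867951
V_srs = s²/n = 1.650/1835 = 0.000899183
deff = V_st / V_srs = 0.000867951/0.000899183 = 0.9653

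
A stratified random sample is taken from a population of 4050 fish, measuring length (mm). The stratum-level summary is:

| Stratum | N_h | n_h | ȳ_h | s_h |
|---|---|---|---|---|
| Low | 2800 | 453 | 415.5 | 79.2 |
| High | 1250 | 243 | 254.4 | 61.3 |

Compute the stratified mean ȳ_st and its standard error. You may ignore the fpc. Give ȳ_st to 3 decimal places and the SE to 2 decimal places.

ȳ_st = Σ W_h ȳ_h = (2800·415.5 + 1250·254.4)/4050 = 365.77778
V̂(ȳ_st) = Σ W_h² s_h²/n_h, with W_h = N_h/N and N = 4050:
  stratum Low: (2800/4050)²·79.2²/453 = 6.61848
  stratum High: (1250/4050)²·61.3²/243 = 1.47307
V̂(ȳ_st) = 8.09155
SE(ȳ_st) = √8.09155 = 2.84457

ȳ_st ≈ 365.778, SE ≈ 2.84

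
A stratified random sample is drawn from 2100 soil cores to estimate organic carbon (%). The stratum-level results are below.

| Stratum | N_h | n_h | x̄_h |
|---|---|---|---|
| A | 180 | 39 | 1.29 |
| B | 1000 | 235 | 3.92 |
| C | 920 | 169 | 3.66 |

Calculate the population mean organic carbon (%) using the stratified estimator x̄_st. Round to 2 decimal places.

x̄_st ≈ 3.58

N = Σ N_h = 2100. Stratum weights W_h = N_h/N.
x̄_st = (180·1.29 + 1000·3.92 + 920·3.66) / 2100 = 3.5807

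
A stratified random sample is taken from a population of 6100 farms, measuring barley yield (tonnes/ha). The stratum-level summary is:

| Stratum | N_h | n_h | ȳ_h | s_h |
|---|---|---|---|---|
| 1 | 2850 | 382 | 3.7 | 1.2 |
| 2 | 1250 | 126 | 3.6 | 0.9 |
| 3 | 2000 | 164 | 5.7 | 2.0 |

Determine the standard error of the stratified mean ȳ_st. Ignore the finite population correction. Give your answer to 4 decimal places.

V̂(ȳ_st) = Σ W_h² s_h²/n_h, with W_h = N_h/N and N = 6100:
  stratum 1: (2850/6100)²·1.2²/382 = 0.000822866
  stratum 2: (1250/6100)²·0.9²/126 = 0.000269945
  stratum 3: (2000/6100)²·2.0²/164 = 0.0026219
V̂(ȳ_st) = 0.00371471
SE(ȳ_st) = √0.00371471 = 0.0609484

SE(ȳ_st) ≈ 0.0609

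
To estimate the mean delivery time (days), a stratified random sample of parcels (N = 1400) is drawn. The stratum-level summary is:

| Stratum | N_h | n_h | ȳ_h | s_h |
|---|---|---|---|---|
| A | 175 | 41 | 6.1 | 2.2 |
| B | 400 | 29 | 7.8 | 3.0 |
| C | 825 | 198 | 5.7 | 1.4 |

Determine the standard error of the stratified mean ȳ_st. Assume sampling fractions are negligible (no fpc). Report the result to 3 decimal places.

SE(ȳ_st) ≈ 0.175

V̂(ȳ_st) = Σ W_h² s_h²/n_h, with W_h = N_h/N and N = 1400:
  stratum A: (175/1400)²·2.2²/41 = 0.00184451
  stratum B: (400/1400)²·3.0²/29 = 0.0253343
  stratum C: (825/1400)²·1.4²/198 = 0.0034375
V̂(ȳ_st) = 0.0306163
SE(ȳ_st) = √0.0306163 = 0.174975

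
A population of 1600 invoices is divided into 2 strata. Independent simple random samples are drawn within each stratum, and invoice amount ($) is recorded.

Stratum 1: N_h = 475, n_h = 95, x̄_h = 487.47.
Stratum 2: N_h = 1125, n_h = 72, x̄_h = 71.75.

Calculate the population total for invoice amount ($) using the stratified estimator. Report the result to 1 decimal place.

τ̂_st = Σ N_h x̄_h = 475·487.47 + 1125·71.75 = 312267.0

τ̂_st ≈ 312267.0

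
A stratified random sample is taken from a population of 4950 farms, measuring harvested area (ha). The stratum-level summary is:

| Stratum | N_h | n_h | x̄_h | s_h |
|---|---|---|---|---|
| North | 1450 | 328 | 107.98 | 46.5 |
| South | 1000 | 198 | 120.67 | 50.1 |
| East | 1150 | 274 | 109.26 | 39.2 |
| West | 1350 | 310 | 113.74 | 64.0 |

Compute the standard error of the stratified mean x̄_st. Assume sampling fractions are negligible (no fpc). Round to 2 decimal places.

SE(x̄_st) ≈ 1.54

V̂(x̄_st) = Σ W_h² s_h²/n_h, with W_h = N_h/N and N = 4950:
  stratum North: (1450/4950)²·46.5²/328 = 0.565663
  stratum South: (1000/4950)²·50.1²/198 = 0.517368
  stratum East: (1150/4950)²·39.2²/274 = 0.302696
  stratum West: (1350/4950)²·64.0²/310 = 0.982778
V̂(x̄_st) = 2.36851
SE(x̄_st) = √2.36851 = 1.53899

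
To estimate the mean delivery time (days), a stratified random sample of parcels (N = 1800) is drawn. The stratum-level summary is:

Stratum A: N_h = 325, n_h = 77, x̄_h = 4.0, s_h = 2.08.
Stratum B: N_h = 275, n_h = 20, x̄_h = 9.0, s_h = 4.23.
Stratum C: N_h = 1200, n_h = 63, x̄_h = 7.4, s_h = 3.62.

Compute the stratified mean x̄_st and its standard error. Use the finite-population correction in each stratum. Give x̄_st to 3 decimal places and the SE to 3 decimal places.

x̄_st = Σ W_h x̄_h = (325·4.0 + 275·9.0 + 1200·7.4)/1800 = 7.03056
V̂(x̄_st) = Σ W_h² (1 − n_h/N_h) s_h²/n_h, with W_h = N_h/N and N = 1800:
  stratum A: (325/1800)²·(1 − 77/325)·2.08²/77 = 0.00139774
  stratum B: (275/1800)²·(1 − 20/275)·4.23²/20 = 0.0193633
  stratum C: (1200/1800)²·(1 − 63/1200)·3.62²/63 = 0.0875938
V̂(x̄_st) = 0.108355
SE(x̄_st) = √0.108355 = 0.329173

x̄_st ≈ 7.031, SE ≈ 0.329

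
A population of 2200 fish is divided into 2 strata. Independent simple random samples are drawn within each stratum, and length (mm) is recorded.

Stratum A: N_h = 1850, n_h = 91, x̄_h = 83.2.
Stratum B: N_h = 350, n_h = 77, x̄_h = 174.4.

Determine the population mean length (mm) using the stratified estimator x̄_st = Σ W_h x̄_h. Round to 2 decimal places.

N = Σ N_h = 2200. Stratum weights W_h = N_h/N.
x̄_st = (1850·83.2 + 350·174.4) / 2200 = 97.7091

x̄_st ≈ 97.71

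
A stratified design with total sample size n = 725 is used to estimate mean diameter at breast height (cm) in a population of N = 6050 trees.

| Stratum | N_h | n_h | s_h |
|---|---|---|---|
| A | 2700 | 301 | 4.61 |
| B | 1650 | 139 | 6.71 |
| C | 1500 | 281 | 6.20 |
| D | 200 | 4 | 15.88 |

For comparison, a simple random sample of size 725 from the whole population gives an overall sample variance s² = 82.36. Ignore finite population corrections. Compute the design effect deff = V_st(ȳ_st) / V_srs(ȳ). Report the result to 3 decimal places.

deff ≈ 1.016

V̂(ȳ_st) = Σ W_h² s_h²/n_h, with W_h = N_h/N and N = 6050:
  stratum A: (2700/6050)²·4.61²/301 = 0.0140622
  stratum B: (1650/6050)²·6.71²/139 = 0.0240928
  stratum C: (1500/6050)²·6.20²/281 = 0.00840909
  stratum D: (200/6050)²·15.88²/4 = 0.0688954
V_st = 0.115459
V_srs = s²/n = 82.36/725 = 0.1136
deff = V_st / V_srs = 0.115459/0.1136 = 1.0164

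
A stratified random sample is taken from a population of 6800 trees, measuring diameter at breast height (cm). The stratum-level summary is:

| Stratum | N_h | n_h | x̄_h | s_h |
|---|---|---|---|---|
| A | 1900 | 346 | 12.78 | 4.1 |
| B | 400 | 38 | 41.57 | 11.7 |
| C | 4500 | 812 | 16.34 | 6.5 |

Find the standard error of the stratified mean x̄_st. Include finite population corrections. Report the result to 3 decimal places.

V̂(x̄_st) = Σ W_h² (1 − n_h/N_h) s_h²/n_h, with W_h = N_h/N and N = 6800:
  stratum A: (1900/6800)²·(1 − 346/1900)·4.1²/346 = 0.00310226
  stratum B: (400/6800)²·(1 − 38/400)·11.7²/38 = 0.0112808
  stratum C: (4500/6800)²·(1 − 812/4500)·6.5²/812 = 0.0186748
V̂(x̄_st) = 0.0330578
SE(x̄_st) = √0.0330578 = 0.181818

SE(x̄_st) ≈ 0.182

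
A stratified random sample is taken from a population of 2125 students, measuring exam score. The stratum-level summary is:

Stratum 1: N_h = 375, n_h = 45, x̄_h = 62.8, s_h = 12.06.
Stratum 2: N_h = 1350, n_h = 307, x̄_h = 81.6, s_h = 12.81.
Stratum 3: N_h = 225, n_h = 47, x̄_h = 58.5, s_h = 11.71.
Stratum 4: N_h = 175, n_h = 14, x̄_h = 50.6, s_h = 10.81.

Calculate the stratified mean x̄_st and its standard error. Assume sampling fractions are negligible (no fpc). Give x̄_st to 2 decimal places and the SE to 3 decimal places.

x̄_st ≈ 73.28, SE ≈ 0.637

x̄_st = Σ W_h x̄_h = (375·62.8 + 1350·81.6 + 225·58.5 + 175·50.6)/2125 = 73.28353
V̂(x̄_st) = Σ W_h² s_h²/n_h, with W_h = N_h/N and N = 2125:
  stratum 1: (375/2125)²·12.06²/45 = 0.100653
  stratum 2: (1350/2125)²·12.81²/307 = 0.21573
  stratum 3: (225/2125)²·11.71²/47 = 0.0327087
  stratum 4: (175/2125)²·10.81²/14 = 0.0566085
V̂(x̄_st) = 0.4057
SE(x̄_st) = √0.4057 = 0.636946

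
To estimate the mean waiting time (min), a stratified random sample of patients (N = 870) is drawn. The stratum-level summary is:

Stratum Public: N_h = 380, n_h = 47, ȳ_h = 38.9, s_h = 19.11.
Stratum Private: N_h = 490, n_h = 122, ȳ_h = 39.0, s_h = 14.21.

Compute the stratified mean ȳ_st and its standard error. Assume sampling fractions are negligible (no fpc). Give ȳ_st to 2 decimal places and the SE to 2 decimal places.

ȳ_st = Σ W_h ȳ_h = (380·38.9 + 490·39.0)/870 = 38.95632
V̂(ȳ_st) = Σ W_h² s_h²/n_h, with W_h = N_h/N and N = 870:
  stratum Public: (380/870)²·19.11²/47 = 1.48235
  stratum Private: (490/870)²·14.21²/122 = 0.525027
V̂(ȳ_st) = 2.00738
SE(ȳ_st) = √2.00738 = 1.41682

ȳ_st ≈ 38.96, SE ≈ 1.42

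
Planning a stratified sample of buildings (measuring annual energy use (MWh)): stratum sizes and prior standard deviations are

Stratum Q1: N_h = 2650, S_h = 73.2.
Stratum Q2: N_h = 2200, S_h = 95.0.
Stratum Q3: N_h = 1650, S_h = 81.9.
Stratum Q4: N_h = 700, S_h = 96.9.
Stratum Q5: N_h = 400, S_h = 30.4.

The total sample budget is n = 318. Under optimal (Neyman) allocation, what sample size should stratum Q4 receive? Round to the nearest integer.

35

Neyman allocation: n_h = n · N_h S_h / Σ N_i S_i, with n = 318.
  stratum Q1: N_h·S_h = 2650·73.2 = 193980.00
  stratum Q2: N_h·S_h = 2200·95.0 = 209000.00
  stratum Q3: N_h·S_h = 1650·81.9 = 135135.00
  stratum Q4: N_h·S_h = 700·96.9 = 67830.00
  stratum Q5: N_h·S_h = 400·30.4 = 12160.00
Σ N_h S_h = 618105.00
n for stratum Q4 = 318·67830.00/618105.00 = 34.897 → 35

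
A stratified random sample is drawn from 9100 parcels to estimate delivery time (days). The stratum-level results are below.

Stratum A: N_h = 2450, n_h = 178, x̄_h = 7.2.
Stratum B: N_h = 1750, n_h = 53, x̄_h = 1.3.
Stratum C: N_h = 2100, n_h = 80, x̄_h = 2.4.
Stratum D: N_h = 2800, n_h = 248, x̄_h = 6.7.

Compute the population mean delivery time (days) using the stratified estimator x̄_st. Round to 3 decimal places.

N = Σ N_h = 9100. Stratum weights W_h = N_h/N.
x̄_st = (2450·7.2 + 1750·1.3 + 2100·2.4 + 2800·6.7) / 9100 = 4.80385

x̄_st ≈ 4.804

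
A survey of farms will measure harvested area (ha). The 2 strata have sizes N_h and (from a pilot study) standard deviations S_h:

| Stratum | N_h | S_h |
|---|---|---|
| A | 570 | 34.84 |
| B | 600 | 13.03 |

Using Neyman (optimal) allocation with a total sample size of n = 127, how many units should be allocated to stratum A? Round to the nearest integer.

Neyman allocation: n_h = n · N_h S_h / Σ N_i S_i, with n = 127.
  stratum A: N_h·S_h = 570·34.84 = 19858.80
  stratum B: N_h·S_h = 600·13.03 = 7818.00
Σ N_h S_h = 27676.80
n for stratum A = 127·19858.80/27676.80 = 91.126 → 91

91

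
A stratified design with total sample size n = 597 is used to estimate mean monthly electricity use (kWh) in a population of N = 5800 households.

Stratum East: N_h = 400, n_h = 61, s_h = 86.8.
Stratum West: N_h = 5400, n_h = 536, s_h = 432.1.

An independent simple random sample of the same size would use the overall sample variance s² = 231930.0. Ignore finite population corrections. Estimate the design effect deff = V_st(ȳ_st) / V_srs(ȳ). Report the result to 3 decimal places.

V̂(ȳ_st) = Σ W_h² s_h²/n_h, with W_h = N_h/N and N = 5800:
  stratum East: (400/5800)²·86.8²/61 = 0.587454
  stratum West: (5400/5800)²·432.1²/536 = 301.95
V_st = 302.538
V_srs = s²/n = 231930.0/597 = 388.492
deff = V_st / V_srs = 302.538/388.492 = 0.7787

deff ≈ 0.779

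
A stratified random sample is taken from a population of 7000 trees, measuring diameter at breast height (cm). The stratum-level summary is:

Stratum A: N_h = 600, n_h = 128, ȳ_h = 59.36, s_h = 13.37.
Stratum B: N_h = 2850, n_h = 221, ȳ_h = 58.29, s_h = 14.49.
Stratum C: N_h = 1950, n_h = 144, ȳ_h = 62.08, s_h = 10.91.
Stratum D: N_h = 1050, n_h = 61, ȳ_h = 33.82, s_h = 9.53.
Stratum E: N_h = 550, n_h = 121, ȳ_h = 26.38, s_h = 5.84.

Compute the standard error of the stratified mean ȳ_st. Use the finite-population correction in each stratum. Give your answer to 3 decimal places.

V̂(ȳ_st) = Σ W_h² (1 − n_h/N_h) s_h²/n_h, with W_h = N_h/N and N = 7000:
  stratum A: (600/7000)²·(1 − 128/600)·13.37²/128 = 0.00807142
  stratum B: (2850/7000)²·(1 − 221/2850)·14.49²/221 = 0.145273
  stratum C: (1950/7000)²·(1 − 144/1950)·10.91²/144 = 0.0594078
  stratum D: (1050/7000)²·(1 − 61/1050)·9.53²/61 = 0.0315534
  stratum E: (550/7000)²·(1 − 121/550)·5.84²/121 = 0.00135726
V̂(ȳ_st) = 0.245662
SE(ȳ_st) = √0.245662 = 0.495643

SE(ȳ_st) ≈ 0.496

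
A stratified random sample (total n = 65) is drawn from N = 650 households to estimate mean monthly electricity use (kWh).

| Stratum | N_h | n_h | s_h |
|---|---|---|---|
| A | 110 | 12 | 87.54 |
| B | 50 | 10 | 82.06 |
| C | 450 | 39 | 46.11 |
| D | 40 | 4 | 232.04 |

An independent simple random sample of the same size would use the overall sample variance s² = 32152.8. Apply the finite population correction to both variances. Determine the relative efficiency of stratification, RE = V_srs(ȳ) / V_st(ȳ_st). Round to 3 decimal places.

RE ≈ 4.990

V̂(ȳ_st) = Σ W_h² (1 − n_h/N_h) s_h²/n_h, with W_h = N_h/N and N = 650:
  stratum A: (110/650)²·(1 − 12/110)·87.54²/12 = 16.2939
  stratum B: (50/650)²·(1 − 10/50)·82.06²/10 = 3.18762
  stratum C: (450/650)²·(1 − 39/450)·46.11²/39 = 23.8646
  stratum D: (40/650)²·(1 − 4/40)·232.04²/4 = 45.8777
V_st = 89.2237
V_srs = (1 − 65/650)·32152.8/65 = 445.193
Relative efficiency = V_srs / V_st = 445.193/89.2237 = 4.9896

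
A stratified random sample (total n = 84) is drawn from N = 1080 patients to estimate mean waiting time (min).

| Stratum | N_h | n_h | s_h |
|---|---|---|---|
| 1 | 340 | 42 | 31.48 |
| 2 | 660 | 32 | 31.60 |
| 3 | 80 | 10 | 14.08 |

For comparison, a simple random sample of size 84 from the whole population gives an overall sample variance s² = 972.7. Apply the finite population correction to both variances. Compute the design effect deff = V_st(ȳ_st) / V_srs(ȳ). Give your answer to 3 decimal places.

deff ≈ 1.239

V̂(ȳ_st) = Σ W_h² (1 − n_h/N_h) s_h²/n_h, with W_h = N_h/N and N = 1080:
  stratum 1: (340/1080)²·(1 − 42/340)·31.48²/42 = 2.04959
  stratum 2: (660/1080)²·(1 − 32/660)·31.60²/32 = 11.0887
  stratum 3: (80/1080)²·(1 − 10/80)·14.08²/10 = 0.09518
V_st = 13.2335
V_srs = (1 − 84/1080)·972.7/84 = 10.6791
deff = V_st / V_srs = 13.2335/10.6791 = 1.2392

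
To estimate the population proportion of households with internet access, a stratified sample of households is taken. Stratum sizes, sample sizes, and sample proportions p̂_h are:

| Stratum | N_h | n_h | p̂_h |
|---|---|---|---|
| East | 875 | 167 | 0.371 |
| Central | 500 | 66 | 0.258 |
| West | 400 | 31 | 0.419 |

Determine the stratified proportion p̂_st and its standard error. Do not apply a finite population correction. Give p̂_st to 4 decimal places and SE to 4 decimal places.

p̂_st ≈ 0.3500, SE ≈ 0.0314

N = 1775; stratum weights W_h = N_h/N.
p̂_st = Σ W_h p̂_h = (875·0.371 + 500·0.258 + 400·0.419)/1775 = 0.34999
V̂(p̂_st) = Σ W_h² p̂_h(1−p̂_h)/(n_h−1):
  stratum East: (875/1775)²·0.371·0.629/166 = 0.000341614
  stratum Central: (500/1775)²·0.258·0.742/65 = 0.000233697
  stratum West: (400/1775)²·0.419·0.581/30 = 0.00041209
V̂(p̂_st) = 0.000987401; SE = √V̂ = 0.0314229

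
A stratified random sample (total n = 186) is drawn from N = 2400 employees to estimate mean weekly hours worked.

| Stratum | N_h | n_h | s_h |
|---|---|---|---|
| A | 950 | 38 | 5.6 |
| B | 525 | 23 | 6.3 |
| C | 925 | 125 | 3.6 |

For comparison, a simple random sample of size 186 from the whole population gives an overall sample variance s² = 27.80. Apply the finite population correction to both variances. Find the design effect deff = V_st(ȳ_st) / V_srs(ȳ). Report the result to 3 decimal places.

V̂(ȳ_st) = Σ W_h² (1 − n_h/N_h) s_h²/n_h, with W_h = N_h/N and N = 2400:
  stratum A: (950/2400)²·(1 − 38/950)·5.6²/38 = 0.124133
  stratum B: (525/2400)²·(1 − 23/525)·6.3²/23 = 0.0789576
  stratum C: (925/2400)²·(1 − 125/925)·3.6²/125 = 0.01332
V_st = 0.216411
V_srs = (1 − 186/2400)·27.80/186 = 0.137879
deff = V_st / V_srs = 0.216411/0.137879 = 1.5696

deff ≈ 1.570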